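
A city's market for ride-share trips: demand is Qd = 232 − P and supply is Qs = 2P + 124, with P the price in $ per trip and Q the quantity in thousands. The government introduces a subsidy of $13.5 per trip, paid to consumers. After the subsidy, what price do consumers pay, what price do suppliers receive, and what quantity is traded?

Without the subsidy, 232 − P = 2P + 124 gives 3P = 108, so P* = $36 and Q* = 196.
With a per-unit subsidy paid to consumers, each effectively pays P − 13.5, so demand becomes Qd = 232 − (P − 13.5).
Solving gives Q = 205 with consumers paying $27 and suppliers receiving $40.5 (the $13.5 wedge).

Consumers pay $27; suppliers receive $40.5; quantity = 205.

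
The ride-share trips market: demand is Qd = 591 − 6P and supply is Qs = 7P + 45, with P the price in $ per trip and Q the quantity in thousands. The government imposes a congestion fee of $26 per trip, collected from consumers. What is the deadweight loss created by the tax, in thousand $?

Without the tax, 591 − 6P = 7P + 45 gives 13P = 546, so P* = $42 and Q* = 339.
With the tax collected from consumers, demand (in seller-price terms) shifts: Qd = 591 − 6(P + 26).
New equilibrium: consumers pay $56, suppliers receive $30, Q = 255. (Wedge: Pb − Ps = 26.)
Quantity falls by |ΔQ| = |339 − 255| = 84.
DWL = ½ · t · |ΔQ| = ½ · 26 · 84 = $1092.

Deadweight loss = $1092 thousand.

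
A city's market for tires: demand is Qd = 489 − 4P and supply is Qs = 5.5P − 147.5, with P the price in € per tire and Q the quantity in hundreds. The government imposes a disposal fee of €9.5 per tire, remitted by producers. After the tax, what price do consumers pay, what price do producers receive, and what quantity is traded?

Before the tax: set 489 − 4P = 5.5P − 147.5 → P* = €67, Q* = 221.
With the tax collected from producers, supply shifts: Qs = 5.5(P − 9.5) − 147.5.
Solving gives Q = 199 with consumers paying €72.5 and producers receiving €63 (the €9.5 wedge).
The less price-elastic side of the market bears the larger share of a per-unit tax.

Consumers pay €72.5; producers receive €63; quantity = 199.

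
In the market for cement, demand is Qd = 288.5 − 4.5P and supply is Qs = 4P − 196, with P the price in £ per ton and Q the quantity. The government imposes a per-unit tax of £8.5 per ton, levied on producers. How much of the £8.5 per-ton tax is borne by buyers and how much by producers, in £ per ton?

Without the tax, 288.5 − 4.5P = 4P − 196 gives 8.5P = 484.5, so P* = £57 and Q* = 32.
With the tax collected from producers, supply shifts: Qs = 4(P − 8.5) − 196.
New equilibrium: buyers pay £61, producers receive £52.5, Q = 14. (Wedge: Pb − Ps = 8.5.)
Burden on buyers: £4; on producers: £4.5. (They sum to £8.5.)
The less price-elastic side of the market bears the larger share of a per-unit tax.

Buyers bear £4 per ton; producers bear £4.5 per ton.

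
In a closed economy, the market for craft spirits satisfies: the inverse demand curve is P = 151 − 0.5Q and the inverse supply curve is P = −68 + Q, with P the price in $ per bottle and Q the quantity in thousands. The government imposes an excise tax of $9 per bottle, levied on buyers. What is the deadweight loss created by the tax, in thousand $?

Deadweight loss = $27 thousand.

Inverting to Q(P) form: Qd = 302 − 2P; Qs = P + 68.
Before the tax: set 302 − 2P = P + 68 → P* = $78, Q* = 146.
With the tax collected from buyers, demand (in seller-price terms) shifts: Qd = 302 − 2(P + 9).
Solving gives Q = 140 with buyers paying $81 and producers receiving $72 (the $9 wedge).
Quantity falls by |ΔQ| = |146 − 140| = 6.
DWL = ½ · t · |ΔQ| = ½ · 9 · 6 = $27.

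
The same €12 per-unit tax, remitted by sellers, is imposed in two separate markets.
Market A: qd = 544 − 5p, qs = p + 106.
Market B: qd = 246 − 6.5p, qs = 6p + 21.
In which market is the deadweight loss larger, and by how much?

Market A: pre-tax p* = €73, q* = 179; post-tax q = 169; deadweight loss = €60.
Market B: pre-tax p* = €18, q* = 129; post-tax q = 91.56; deadweight loss = €224.64.
Difference: €60 vs €224.64 → market B is larger by €164.64.

Market B, by €164.64.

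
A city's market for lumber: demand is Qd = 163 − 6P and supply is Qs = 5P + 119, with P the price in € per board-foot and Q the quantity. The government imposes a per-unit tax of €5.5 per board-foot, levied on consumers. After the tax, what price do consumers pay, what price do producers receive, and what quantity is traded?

Without the tax, 163 − 6P = 5P + 119 gives 11P = 44, so P* = €4 and Q* = 139.
With the tax collected from consumers, demand (in seller-price terms) shifts: Qd = 163 − 6(P + 5.5).
New equilibrium: consumers pay €6.5, producers receive €1, Q = 124. (Wedge: Pb − Ps = 5.5.)

Consumers pay €6.5; producers receive €1; quantity = 124.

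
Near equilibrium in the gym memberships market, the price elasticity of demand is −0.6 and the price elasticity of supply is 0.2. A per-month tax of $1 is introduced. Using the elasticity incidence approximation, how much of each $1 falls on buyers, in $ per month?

Incidence ratio: buyers' share ≈ εs / (εs + |εd|) = 0.2 / (0.2 + 0.6) = 0.25.
So buyers bear ≈ 0.25 × $1 = $0.25; suppliers bear $0.75.

Buyers bear ≈ $0.25 per month.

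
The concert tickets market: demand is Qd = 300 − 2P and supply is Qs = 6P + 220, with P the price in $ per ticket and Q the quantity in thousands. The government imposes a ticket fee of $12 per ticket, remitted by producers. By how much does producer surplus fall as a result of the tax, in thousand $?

Without the tax, 300 − 2P = 6P + 220 gives 8P = 80, so P* = $10 and Q* = 280.
With the tax collected from producers, supply shifts: Qs = 6(P − 12) + 220.
Solving gives Q = 262 with buyers paying $19 and producers receiving $7 (the $12 wedge).
ΔPS is the trapezoid between Q = 262 and Q = 280 of height $3: ½ · (280 + 262) · 3 = $813.

Producer surplus falls by $813 thousand.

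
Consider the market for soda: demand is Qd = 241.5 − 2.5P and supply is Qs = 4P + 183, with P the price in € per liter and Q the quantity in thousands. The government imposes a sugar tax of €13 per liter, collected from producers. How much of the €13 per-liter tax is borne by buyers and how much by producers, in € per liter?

Buyers bear €8 per liter; producers bear €5 per liter.

Without the tax, 241.5 − 2.5P = 4P + 183 gives 6.5P = 58.5, so P* = €9 and Q* = 219.
With the tax collected from producers, supply shifts: Qs = 4(P − 13) + 183.
New equilibrium: buyers pay €17, producers receive €4, Q = 199. (Wedge: Pb − Ps = 13.)
Burden on buyers: €8; on producers: €5. (They sum to €13.)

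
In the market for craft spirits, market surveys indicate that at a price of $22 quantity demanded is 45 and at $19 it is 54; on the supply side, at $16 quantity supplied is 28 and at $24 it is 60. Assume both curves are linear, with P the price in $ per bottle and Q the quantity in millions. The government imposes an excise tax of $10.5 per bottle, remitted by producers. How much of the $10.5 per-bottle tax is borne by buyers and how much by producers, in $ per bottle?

Demand slope: (54 − 45)/(19 − 22) = -3, so Qd = 111 − 3P.
Supply slope: (60 − 28)/(24 − 16) = 4, so Qs = 4P − 36.
Without the tax, 111 − 3P = 4P − 36 gives 7P = 147, so P* = $21 and Q* = 48.
With the tax collected from producers, supply shifts: Qs = 4(P − 10.5) − 36.
Solving gives Q = 30 with buyers paying $27 and producers receiving $16.5 (the $10.5 wedge).
Burden on buyers: $6; on producers: $4.5. (They sum to $10.5.)

Buyers bear $6 per bottle; producers bear $4.5 per bottle.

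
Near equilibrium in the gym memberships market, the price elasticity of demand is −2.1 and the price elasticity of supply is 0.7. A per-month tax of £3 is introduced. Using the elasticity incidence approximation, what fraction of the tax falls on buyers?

Incidence ratio: buyers' share ≈ εs / (εs + |εd|) = 0.7 / (0.7 + 2.1) = 0.25.
Supply is the less elastic side, so buyers bear the smaller share.

Buyers' share ≈ 0.25.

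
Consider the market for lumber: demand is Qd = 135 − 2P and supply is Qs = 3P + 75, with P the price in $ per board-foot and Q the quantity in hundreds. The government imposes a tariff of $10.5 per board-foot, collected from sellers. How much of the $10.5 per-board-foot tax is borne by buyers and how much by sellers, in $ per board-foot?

Buyers bear $6.3 per board-foot; sellers bear $4.2 per board-foot.

Without the tax, 135 − 2P = 3P + 75 gives 5P = 60, so P* = $12 and Q* = 111.
With the tax collected from sellers, supply shifts: Qs = 3(P − 10.5) + 75.
Solving gives Q = 98.4 with buyers paying $18.3 and sellers receiving $7.8 (the $10.5 wedge).
Burden on buyers: $6.3; on sellers: $4.2. (They sum to $10.5.)
The less price-elastic side of the market bears the larger share of a per-unit tax.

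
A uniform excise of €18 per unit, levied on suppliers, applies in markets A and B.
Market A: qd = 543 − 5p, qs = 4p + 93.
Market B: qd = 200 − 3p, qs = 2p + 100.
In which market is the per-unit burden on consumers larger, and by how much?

Market A, by €0.8.

Market A: pre-tax p* = €50, q* = 293; post-tax q = 253; per-unit burden on consumers = €8.
Market B: pre-tax p* = €20, q* = 140; post-tax q = 118.4; per-unit burden on consumers = €7.2.
Difference: €8 vs €7.2 → market A is larger by €0.8.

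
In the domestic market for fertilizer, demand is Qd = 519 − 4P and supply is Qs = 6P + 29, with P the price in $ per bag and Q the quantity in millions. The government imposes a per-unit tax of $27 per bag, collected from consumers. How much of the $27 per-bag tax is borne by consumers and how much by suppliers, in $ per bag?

Consumers bear $16.2 per bag; suppliers bear $10.8 per bag.

Without the tax, 519 − 4P = 6P + 29 gives 10P = 490, so P* = $49 and Q* = 323.
With the tax collected from consumers, demand (in seller-price terms) shifts: Qd = 519 − 4(P + 27).
New equilibrium: consumers pay $65.2, suppliers receive $38.2, Q = 258.2. (Wedge: Pb − Ps = 27.)
Burden on consumers: $16.2; on suppliers: $10.8. (They sum to $27.)
The less price-elastic side of the market bears the larger share of a per-unit tax.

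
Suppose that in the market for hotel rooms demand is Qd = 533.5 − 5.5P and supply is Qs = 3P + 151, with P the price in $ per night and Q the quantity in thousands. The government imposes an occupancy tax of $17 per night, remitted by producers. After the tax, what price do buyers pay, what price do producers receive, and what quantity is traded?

Buyers pay $51; producers receive $34; quantity = 253.

Before the tax: set 533.5 − 5.5P = 3P + 151 → P* = $45, Q* = 286.
With the tax collected from producers, supply shifts: Qs = 3(P − 17) + 151.
New equilibrium: buyers pay $51, producers receive $34, Q = 253. (Wedge: Pb − Ps = 17.)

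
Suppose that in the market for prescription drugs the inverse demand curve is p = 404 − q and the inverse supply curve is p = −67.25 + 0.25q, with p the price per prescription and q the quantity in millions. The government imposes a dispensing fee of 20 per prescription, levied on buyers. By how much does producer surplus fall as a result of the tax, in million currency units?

Producer surplus falls by 1476 million.

Inverting to q(p) form: qd = 404 − p; qs = 4p + 269.
Before the tax: set 404 − p = 4p + 269 → p* = 27, q* = 377.
With the tax collected from buyers, demand (in seller-price terms) shifts: qd = 404 − (p + 20).
Solving gives q = 361 with buyers paying 43 and sellers receiving 23 (the 20 wedge).
ΔPS is the trapezoid between Q = 361 and Q = 377 of height 4: ½ · (377 + 361) · 4 = 1476.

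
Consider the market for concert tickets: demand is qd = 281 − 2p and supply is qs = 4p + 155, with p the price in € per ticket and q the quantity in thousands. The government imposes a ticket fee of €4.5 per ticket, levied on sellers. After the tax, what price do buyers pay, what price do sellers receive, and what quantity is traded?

Without the tax, 281 − 2p = 4p + 155 gives 6p = 126, so p* = €21 and q* = 239.
With the tax collected from sellers, supply shifts: qs = 4(p − 4.5) + 155.
Solving gives q = 233 with buyers paying €24 and sellers receiving €19.5 (the €4.5 wedge).
The less price-elastic side of the market bears the larger share of a per-unit tax.

Buyers pay €24; sellers receive €19.5; quantity = 233.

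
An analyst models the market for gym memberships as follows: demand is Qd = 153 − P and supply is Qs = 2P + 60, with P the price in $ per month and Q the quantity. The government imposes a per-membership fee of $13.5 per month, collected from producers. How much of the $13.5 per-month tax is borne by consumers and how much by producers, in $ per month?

Without the tax, 153 − P = 2P + 60 gives 3P = 93, so P* = $31 and Q* = 122.
With the tax collected from producers, supply shifts: Qs = 2(P − 13.5) + 60.
Solving gives Q = 113 with consumers paying $40 and producers receiving $26.5 (the $13.5 wedge).
Burden on consumers: $9; on producers: $4.5. (They sum to $13.5.)

Consumers bear $9 per month; producers bear $4.5 per month.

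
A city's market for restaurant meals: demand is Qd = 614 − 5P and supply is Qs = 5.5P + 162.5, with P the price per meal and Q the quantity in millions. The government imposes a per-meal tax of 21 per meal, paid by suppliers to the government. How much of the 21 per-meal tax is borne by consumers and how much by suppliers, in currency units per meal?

Without the tax, 614 − 5P = 5.5P + 162.5 gives 10.5P = 451.5, so P* = 43 and Q* = 399.
With the tax collected from suppliers, supply shifts: Qs = 5.5(P − 21) + 162.5.
Solving gives Q = 344 with consumers paying 54 and suppliers receiving 33 (the 21 wedge).
Burden on consumers: 11; on suppliers: 10. (They sum to 21.)
The less price-elastic side of the market bears the larger share of a per-unit tax.

Consumers bear 11 per meal; suppliers bear 10 per meal.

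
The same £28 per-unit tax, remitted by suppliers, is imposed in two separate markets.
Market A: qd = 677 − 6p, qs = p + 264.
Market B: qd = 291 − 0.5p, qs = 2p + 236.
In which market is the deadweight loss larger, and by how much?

Market A: pre-tax p* = £59, q* = 323; post-tax q = 299; deadweight loss = £336.
Market B: pre-tax p* = £22, q* = 280; post-tax q = 268.8; deadweight loss = £156.8.
Difference: £336 vs £156.8 → market A is larger by £179.2.

Market A, by £179.2.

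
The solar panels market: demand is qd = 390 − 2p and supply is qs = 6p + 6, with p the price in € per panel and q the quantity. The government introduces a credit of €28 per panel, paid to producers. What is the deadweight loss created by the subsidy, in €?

Deadweight loss = €588.

Before the subsidy: set 390 − 2p = 6p + 6 → p* = €48, q* = 294.
With a per-unit subsidy paid to producers, each receives p + 28 per unit sold, so supply becomes qs = 6(p + 28) + 6.
New equilibrium: buyers pay €27, producers receive €55, q = 336. (Wedge: pb − ps = −28.)
Quantity rises by |ΔQ| = |294 − 336| = 42.
DWL = ½ · t · |ΔQ| = ½ · 28 · 42 = €588.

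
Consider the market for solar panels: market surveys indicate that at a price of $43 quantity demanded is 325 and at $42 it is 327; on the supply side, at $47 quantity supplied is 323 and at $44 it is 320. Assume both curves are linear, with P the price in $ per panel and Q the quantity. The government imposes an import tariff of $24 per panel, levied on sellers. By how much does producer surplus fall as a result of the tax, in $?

Producer surplus falls by $5008.

Demand slope: (327 − 325)/(42 − 43) = -2, so Qd = 411 − 2P.
Supply slope: (320 − 323)/(44 − 47) = 1, so Qs = P + 276.
Without the tax, 411 − 2P = P + 276 gives 3P = 135, so P* = $45 and Q* = 321.
With the tax collected from sellers, supply shifts: Qs = (P − 24) + 276.
New equilibrium: buyers pay $53, sellers receive $29, Q = 305. (Wedge: Pb − Ps = 24.)
ΔPS is the trapezoid between Q = 305 and Q = 321 of height $16: ½ · (321 + 305) · 16 = $5008.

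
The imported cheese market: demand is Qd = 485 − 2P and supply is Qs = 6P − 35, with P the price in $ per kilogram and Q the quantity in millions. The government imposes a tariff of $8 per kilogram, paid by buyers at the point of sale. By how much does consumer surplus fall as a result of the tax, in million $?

Consumer surplus falls by $2094 million.

Before the tax: set 485 − 2P = 6P − 35 → P* = $65, Q* = 355.
With the tax collected from buyers, demand (in seller-price terms) shifts: Qd = 485 − 2(P + 8).
Solving gives Q = 343 with buyers paying $71 and producers receiving $63 (the $8 wedge).
ΔCS is the trapezoid between Q = 343 and Q = 355 of height $6: ½ · (355 + 343) · 6 = $2094.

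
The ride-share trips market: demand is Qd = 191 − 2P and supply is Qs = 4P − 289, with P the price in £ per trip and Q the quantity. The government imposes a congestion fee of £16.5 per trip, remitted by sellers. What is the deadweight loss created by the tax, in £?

Without the tax, 191 − 2P = 4P − 289 gives 6P = 480, so P* = £80 and Q* = 31.
With the tax collected from sellers, supply shifts: Qs = 4(P − 16.5) − 289.
New equilibrium: consumers pay £91, sellers receive £74.5, Q = 9. (Wedge: Pb − Ps = 16.5.)
Quantity falls by |ΔQ| = |31 − 9| = 22.
DWL = ½ · t · |ΔQ| = ½ · 16.5 · 22 = £181.5.

Deadweight loss = £181.5.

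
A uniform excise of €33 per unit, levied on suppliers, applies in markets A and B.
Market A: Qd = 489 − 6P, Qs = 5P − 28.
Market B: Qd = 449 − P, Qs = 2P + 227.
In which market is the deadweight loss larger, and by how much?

Market A: pre-tax P* = €47, Q* = 207; post-tax Q = 117; deadweight loss = €1485.
Market B: pre-tax P* = €74, Q* = 375; post-tax Q = 353; deadweight loss = €363.
Difference: €1485 vs €363 → market A is larger by €1122.

Market A, by €1122.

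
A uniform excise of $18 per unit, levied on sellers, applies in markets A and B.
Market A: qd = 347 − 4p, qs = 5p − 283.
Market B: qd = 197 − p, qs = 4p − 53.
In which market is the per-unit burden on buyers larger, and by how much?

Market B, by $4.4.

Market A: pre-tax p* = $70, q* = 67; post-tax q = 27; per-unit burden on buyers = $10.
Market B: pre-tax p* = $50, q* = 147; post-tax q = 132.6; per-unit burden on buyers = $14.4.
Difference: $10 vs $14.4 → market B is larger by $4.4.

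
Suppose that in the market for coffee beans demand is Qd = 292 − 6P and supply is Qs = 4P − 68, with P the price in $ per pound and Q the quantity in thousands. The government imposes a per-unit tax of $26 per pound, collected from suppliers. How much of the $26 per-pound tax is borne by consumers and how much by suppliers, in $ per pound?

Before the tax: set 292 − 6P = 4P − 68 → P* = $36, Q* = 76.
With the tax collected from suppliers, supply shifts: Qs = 4(P − 26) − 68.
Solving gives Q = 13.6 with consumers paying $46.4 and suppliers receiving $20.4 (the $26 wedge).
Burden on consumers: $10.4; on suppliers: $15.6. (They sum to $26.)
The less price-elastic side of the market bears the larger share of a per-unit tax.

Consumers bear $10.4 per pound; suppliers bear $15.6 per pound.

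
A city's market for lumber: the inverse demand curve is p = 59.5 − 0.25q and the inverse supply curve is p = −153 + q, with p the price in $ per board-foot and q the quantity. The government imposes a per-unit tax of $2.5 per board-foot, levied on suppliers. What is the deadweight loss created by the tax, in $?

Deadweight loss = $2.5.

Inverting to q(p) form: qd = 238 − 4p; qs = p + 153.
Before the tax: set 238 − 4p = p + 153 → p* = $17, q* = 170.
With the tax collected from suppliers, supply shifts: qs = (p − 2.5) + 153.
New equilibrium: buyers pay $17.5, suppliers receive $15, q = 168. (Wedge: pb − ps = 2.5.)
Quantity falls by |ΔQ| = |170 − 168| = 2.
DWL = ½ · t · |ΔQ| = ½ · 2.5 · 2 = $2.5.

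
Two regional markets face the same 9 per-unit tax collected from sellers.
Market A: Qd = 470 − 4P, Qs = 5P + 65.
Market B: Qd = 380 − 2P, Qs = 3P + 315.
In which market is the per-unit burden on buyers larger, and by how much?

Market B, by 0.4.

Market A: pre-tax P* = 45, Q* = 290; post-tax Q = 270; per-unit burden on buyers = 5.
Market B: pre-tax P* = 13, Q* = 354; post-tax Q = 343.2; per-unit burden on buyers = 5.4.
Difference: 5 vs 5.4 → market B is larger by 0.4.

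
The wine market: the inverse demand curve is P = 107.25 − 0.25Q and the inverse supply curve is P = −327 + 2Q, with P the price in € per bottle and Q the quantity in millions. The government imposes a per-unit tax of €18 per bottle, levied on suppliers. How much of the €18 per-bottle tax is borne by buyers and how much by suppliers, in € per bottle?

Rewrite in direct form: Qd = 429 − 4P and Qs = 0.5P + 163.5.
Without the tax, 429 − 4P = 0.5P + 163.5 gives 4.5P = 265.5, so P* = €59 and Q* = 193.
With the tax collected from suppliers, supply shifts: Qs = 0.5(P − 18) + 163.5.
Solving gives Q = 185 with buyers paying €61 and suppliers receiving €43 (the €18 wedge).
Burden on buyers: €2; on suppliers: €16. (They sum to €18.)
The less price-elastic side of the market bears the larger share of a per-unit tax.

Buyers bear €2 per bottle; suppliers bear €16 per bottle.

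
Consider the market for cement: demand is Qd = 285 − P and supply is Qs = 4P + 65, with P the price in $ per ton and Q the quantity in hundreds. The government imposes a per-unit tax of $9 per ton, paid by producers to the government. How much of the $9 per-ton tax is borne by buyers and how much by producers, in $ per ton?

Before the tax: set 285 − P = 4P + 65 → P* = $44, Q* = 241.
With the tax collected from producers, supply shifts: Qs = 4(P − 9) + 65.
Solving gives Q = 233.8 with buyers paying $51.2 and producers receiving $42.2 (the $9 wedge).
Burden on buyers: $7.2; on producers: $1.8. (They sum to $9.)

Buyers bear $7.2 per ton; producers bear $1.8 per ton.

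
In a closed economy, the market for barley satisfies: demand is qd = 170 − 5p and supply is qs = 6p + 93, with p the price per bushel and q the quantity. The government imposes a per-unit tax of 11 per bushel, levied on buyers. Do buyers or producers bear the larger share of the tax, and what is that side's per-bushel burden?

Buyers bear the larger share: 6 per bushel.

Before the tax: set 170 − 5p = 6p + 93 → p* = 7, q* = 135.
With the tax collected from buyers, demand (in seller-price terms) shifts: qd = 170 − 5(p + 11).
Solving gives q = 105 with buyers paying 13 and producers receiving 2 (the 11 wedge).
Per-bushel burden: buyers 6, producers 5.
Buyers take the larger share because demand is less price-elastic here (demand slope 5 vs supply slope 6).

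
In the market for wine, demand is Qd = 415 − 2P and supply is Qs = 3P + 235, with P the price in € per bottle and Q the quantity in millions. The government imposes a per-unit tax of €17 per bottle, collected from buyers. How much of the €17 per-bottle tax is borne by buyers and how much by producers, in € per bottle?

Before the tax: set 415 − 2P = 3P + 235 → P* = €36, Q* = 343.
With the tax collected from buyers, demand (in seller-price terms) shifts: Qd = 415 − 2(P + 17).
Solving gives Q = 322.6 with buyers paying €46.2 and producers receiving €29.2 (the €17 wedge).
Burden on buyers: €10.2; on producers: €6.8. (They sum to €17.)
The less price-elastic side of the market bears the larger share of a per-unit tax.

Buyers bear €10.2 per bottle; producers bear €6.8 per bottle.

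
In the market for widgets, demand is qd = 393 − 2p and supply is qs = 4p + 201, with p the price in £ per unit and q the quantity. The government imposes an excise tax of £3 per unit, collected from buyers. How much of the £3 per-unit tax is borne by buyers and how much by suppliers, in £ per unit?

Buyers bear £2 per unit; suppliers bear £1 per unit.

Before the tax: set 393 − 2p = 4p + 201 → p* = £32, q* = 329.
With the tax collected from buyers, demand (in seller-price terms) shifts: qd = 393 − 2(p + 3).
New equilibrium: buyers pay £34, suppliers receive £31, q = 325. (Wedge: pb − ps = 3.)
Burden on buyers: £2; on suppliers: £1. (They sum to £3.)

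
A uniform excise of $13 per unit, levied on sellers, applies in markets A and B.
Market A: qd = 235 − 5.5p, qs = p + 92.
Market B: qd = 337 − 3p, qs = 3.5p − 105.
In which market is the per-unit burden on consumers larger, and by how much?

Market A: pre-tax p* = $22, q* = 114; post-tax q = 103; per-unit burden on consumers = $2.
Market B: pre-tax p* = $68, q* = 133; post-tax q = 112; per-unit burden on consumers = $7.
Difference: $2 vs $7 → market B is larger by $5.

Market B, by $5.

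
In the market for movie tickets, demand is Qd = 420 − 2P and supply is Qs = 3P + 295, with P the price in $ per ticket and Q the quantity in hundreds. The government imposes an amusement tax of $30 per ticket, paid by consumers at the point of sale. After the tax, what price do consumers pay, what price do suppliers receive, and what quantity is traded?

Without the tax, 420 − 2P = 3P + 295 gives 5P = 125, so P* = $25 and Q* = 370.
With the tax collected from consumers, demand (in seller-price terms) shifts: Qd = 420 − 2(P + 30).
New equilibrium: consumers pay $43, suppliers receive $13, Q = 334. (Wedge: Pb − Ps = 30.)

Consumers pay $43; suppliers receive $13; quantity = 334.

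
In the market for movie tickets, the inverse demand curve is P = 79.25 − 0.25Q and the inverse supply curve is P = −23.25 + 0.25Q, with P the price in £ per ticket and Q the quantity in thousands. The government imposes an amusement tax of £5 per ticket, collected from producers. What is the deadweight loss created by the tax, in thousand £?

Inverting to Q(P) form: Qd = 317 − 4P; Qs = 4P + 93.
Before the tax: set 317 − 4P = 4P + 93 → P* = £28, Q* = 205.
With the tax collected from producers, supply shifts: Qs = 4(P − 5) + 93.
New equilibrium: consumers pay £30.5, producers receive £25.5, Q = 195. (Wedge: Pb − Ps = 5.)
Quantity falls by |ΔQ| = |205 − 195| = 10.
DWL = ½ · t · |ΔQ| = ½ · 5 · 10 = £25.

Deadweight loss = £25 thousand.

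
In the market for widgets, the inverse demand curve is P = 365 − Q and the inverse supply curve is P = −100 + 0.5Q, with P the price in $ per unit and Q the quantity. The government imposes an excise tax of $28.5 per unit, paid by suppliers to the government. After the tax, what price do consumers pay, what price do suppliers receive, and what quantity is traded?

Rewrite in direct form: Qd = 365 − P and Qs = 2P + 200.
Before the tax: set 365 − P = 2P + 200 → P* = $55, Q* = 310.
With the tax collected from suppliers, supply shifts: Qs = 2(P − 28.5) + 200.
Solving gives Q = 291 with consumers paying $74 and suppliers receiving $45.5 (the $28.5 wedge).
The less price-elastic side of the market bears the larger share of a per-unit tax.

Consumers pay $74; suppliers receive $45.5; quantity = 291.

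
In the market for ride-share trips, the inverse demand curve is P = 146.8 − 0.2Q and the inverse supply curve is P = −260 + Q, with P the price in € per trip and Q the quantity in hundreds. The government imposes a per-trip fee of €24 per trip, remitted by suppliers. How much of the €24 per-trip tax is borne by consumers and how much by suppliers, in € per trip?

Rewrite in direct form: Qd = 734 − 5P and Qs = P + 260.
Without the tax, 734 − 5P = P + 260 gives 6P = 474, so P* = €79 and Q* = 339.
With the tax collected from suppliers, supply shifts: Qs = (P − 24) + 260.
Solving gives Q = 319 with consumers paying €83 and suppliers receiving €59 (the €24 wedge).
Burden on consumers: €4; on suppliers: €20. (They sum to €24.)

Consumers bear €4 per trip; suppliers bear €20 per trip.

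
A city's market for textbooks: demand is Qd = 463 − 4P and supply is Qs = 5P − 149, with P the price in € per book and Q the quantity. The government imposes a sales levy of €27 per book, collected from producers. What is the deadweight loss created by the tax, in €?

Deadweight loss = €810.

Before the tax: set 463 − 4P = 5P − 149 → P* = €68, Q* = 191.
With the tax collected from producers, supply shifts: Qs = 5(P − 27) − 149.
Solving gives Q = 131 with consumers paying €83 and producers receiving €56 (the €27 wedge).
Quantity falls by |ΔQ| = |191 − 131| = 60.
DWL = ½ · t · |ΔQ| = ½ · 27 · 60 = €810.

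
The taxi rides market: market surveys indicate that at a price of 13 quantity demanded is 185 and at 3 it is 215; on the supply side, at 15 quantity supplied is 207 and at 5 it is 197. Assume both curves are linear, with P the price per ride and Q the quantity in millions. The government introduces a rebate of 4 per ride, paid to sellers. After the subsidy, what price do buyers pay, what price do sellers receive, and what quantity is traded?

Demand slope: (215 − 185)/(3 − 13) = -3, so Qd = 224 − 3P.
Supply slope: (197 − 207)/(5 − 15) = 1, so Qs = P + 192.
Without the subsidy, 224 − 3P = P + 192 gives 4P = 32, so P* = 8 and Q* = 200.
With a per-unit subsidy paid to sellers, each receives P + 4 per unit sold, so supply becomes Qs = (P + 4) + 192.
New equilibrium: buyers pay 7, sellers receive 11, Q = 203. (Wedge: Pb − Ps = −4.)

Buyers pay 7; sellers receive 11; quantity = 203.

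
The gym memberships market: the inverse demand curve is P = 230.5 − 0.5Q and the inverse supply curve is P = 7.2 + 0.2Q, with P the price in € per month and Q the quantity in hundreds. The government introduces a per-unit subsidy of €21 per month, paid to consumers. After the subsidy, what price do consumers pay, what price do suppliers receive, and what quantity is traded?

Inverting to Q(P) form: Qd = 461 − 2P; Qs = 5P − 36.
Before the subsidy: set 461 − 2P = 5P − 36 → P* = €71, Q* = 319.
With a per-unit subsidy paid to consumers, each effectively pays P − 21, so demand becomes Qd = 461 − 2(P − 21).
New equilibrium: consumers pay €56, suppliers receive €77, Q = 349. (Wedge: Pb − Ps = −21.)

Consumers pay €56; suppliers receive €77; quantity = 349.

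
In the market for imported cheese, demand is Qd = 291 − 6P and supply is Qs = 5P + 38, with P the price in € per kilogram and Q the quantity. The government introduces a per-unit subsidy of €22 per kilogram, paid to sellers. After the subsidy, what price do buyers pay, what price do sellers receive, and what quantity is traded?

Buyers pay €13; sellers receive €35; quantity = 213.

Without the subsidy, 291 − 6P = 5P + 38 gives 11P = 253, so P* = €23 and Q* = 153.
With a per-unit subsidy paid to sellers, each receives P + 22 per unit sold, so supply becomes Qs = 5(P + 22) + 38.
New equilibrium: buyers pay €13, sellers receive €35, Q = 213. (Wedge: Pb − Ps = −22.)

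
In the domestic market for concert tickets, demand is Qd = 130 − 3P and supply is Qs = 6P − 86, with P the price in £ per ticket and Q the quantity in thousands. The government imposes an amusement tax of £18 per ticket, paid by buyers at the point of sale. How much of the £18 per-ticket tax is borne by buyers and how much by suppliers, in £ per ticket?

Buyers bear £12 per ticket; suppliers bear £6 per ticket.

Without the tax, 130 − 3P = 6P − 86 gives 9P = 216, so P* = £24 and Q* = 58.
With the tax collected from buyers, demand (in seller-price terms) shifts: Qd = 130 − 3(P + 18).
Solving gives Q = 22 with buyers paying £36 and suppliers receiving £18 (the £18 wedge).
Burden on buyers: £12; on suppliers: £6. (They sum to £18.)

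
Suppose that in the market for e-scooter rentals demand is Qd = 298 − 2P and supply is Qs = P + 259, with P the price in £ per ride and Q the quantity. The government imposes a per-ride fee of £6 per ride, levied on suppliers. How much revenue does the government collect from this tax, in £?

Before the tax: set 298 − 2P = P + 259 → P* = £13, Q* = 272.
With the tax collected from suppliers, supply shifts: Qs = (P − 6) + 259.
Solving gives Q = 268 with consumers paying £15 and suppliers receiving £9 (the £6 wedge).
Revenue = t · Q = 6 · 268 = £1608.

Tax revenue = £1608.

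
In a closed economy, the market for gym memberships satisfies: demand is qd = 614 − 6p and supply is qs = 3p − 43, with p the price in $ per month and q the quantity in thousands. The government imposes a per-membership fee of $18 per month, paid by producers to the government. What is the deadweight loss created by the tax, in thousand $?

Without the tax, 614 − 6p = 3p − 43 gives 9p = 657, so p* = $73 and q* = 176.
With the tax collected from producers, supply shifts: qs = 3(p − 18) − 43.
Solving gives q = 140 with consumers paying $79 and producers receiving $61 (the $18 wedge).
Quantity falls by |ΔQ| = |176 − 140| = 36.
DWL = ½ · t · |ΔQ| = ½ · 18 · 36 = $324.

Deadweight loss = $324 thousand.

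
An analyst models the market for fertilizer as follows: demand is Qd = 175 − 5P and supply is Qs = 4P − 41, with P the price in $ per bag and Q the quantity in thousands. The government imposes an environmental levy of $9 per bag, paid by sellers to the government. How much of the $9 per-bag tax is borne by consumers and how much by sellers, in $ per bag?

Without the tax, 175 − 5P = 4P − 41 gives 9P = 216, so P* = $24 and Q* = 55.
With the tax collected from sellers, supply shifts: Qs = 4(P − 9) − 41.
New equilibrium: consumers pay $28, sellers receive $19, Q = 35. (Wedge: Pb − Ps = 9.)
Burden on consumers: $4; on sellers: $5. (They sum to $9.)

Consumers bear $4 per bag; sellers bear $5 per bag.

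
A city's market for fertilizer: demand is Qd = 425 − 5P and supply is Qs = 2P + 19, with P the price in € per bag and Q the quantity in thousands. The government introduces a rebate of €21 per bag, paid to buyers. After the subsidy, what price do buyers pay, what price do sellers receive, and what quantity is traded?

Buyers pay €52; sellers receive €73; quantity = 165.

Without the subsidy, 425 − 5P = 2P + 19 gives 7P = 406, so P* = €58 and Q* = 135.
With a per-unit subsidy paid to buyers, each effectively pays P − 21, so demand becomes Qd = 425 − 5(P − 21).
Solving gives Q = 165 with buyers paying €52 and sellers receiving €73 (the €21 wedge).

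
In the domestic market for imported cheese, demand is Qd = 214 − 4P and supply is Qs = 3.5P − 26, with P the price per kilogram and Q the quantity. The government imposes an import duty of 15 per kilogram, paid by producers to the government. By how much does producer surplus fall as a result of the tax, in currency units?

Producer surplus falls by 576.

Before the tax: set 214 − 4P = 3.5P − 26 → P* = 32, Q* = 86.
With the tax collected from producers, supply shifts: Qs = 3.5(P − 15) − 26.
New equilibrium: buyers pay 39, producers receive 24, Q = 58. (Wedge: Pb − Ps = 15.)
ΔPS is the trapezoid between Q = 58 and Q = 86 of height 8: ½ · (86 + 58) · 8 = 576.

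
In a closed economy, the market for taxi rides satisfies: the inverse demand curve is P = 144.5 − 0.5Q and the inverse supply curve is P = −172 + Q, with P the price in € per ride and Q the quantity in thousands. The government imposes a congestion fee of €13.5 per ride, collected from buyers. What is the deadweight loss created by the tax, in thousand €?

Inverting to Q(P) form: Qd = 289 − 2P; Qs = P + 172.
Before the tax: set 289 − 2P = P + 172 → P* = €39, Q* = 211.
With the tax collected from buyers, demand (in seller-price terms) shifts: Qd = 289 − 2(P + 13.5).
New equilibrium: buyers pay €43.5, suppliers receive €30, Q = 202. (Wedge: Pb − Ps = 13.5.)
Quantity falls by |ΔQ| = |211 − 202| = 9.
DWL = ½ · t · |ΔQ| = ½ · 13.5 · 9 = €60.75.

Deadweight loss = €60.75 thousand.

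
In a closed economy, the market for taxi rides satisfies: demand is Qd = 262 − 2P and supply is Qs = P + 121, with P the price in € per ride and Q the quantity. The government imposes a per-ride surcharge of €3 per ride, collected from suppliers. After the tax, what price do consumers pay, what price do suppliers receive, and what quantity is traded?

Before the tax: set 262 − 2P = P + 121 → P* = €47, Q* = 168.
With the tax collected from suppliers, supply shifts: Qs = (P − 3) + 121.
New equilibrium: consumers pay €48, suppliers receive €45, Q = 166. (Wedge: Pb − Ps = 3.)
The less price-elastic side of the market bears the larger share of a per-unit tax.

Consumers pay €48; suppliers receive €45; quantity = 166.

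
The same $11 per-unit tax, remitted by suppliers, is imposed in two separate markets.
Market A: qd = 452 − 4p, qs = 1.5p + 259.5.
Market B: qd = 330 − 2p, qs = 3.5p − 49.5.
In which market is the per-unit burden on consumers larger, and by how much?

Market A: pre-tax p* = $35, q* = 312; post-tax q = 300; per-unit burden on consumers = $3.
Market B: pre-tax p* = $69, q* = 192; post-tax q = 178; per-unit burden on consumers = $7.
Difference: $3 vs $7 → market B is larger by $4.

Market B, by $4.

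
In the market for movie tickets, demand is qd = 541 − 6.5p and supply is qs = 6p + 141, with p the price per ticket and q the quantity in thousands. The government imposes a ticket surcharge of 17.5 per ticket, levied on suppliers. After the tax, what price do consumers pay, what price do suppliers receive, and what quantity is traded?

Without the tax, 541 − 6.5p = 6p + 141 gives 12.5p = 400, so p* = 32 and q* = 333.
With the tax collected from suppliers, supply shifts: qs = 6(p − 17.5) + 141.
New equilibrium: consumers pay 40.4, suppliers receive 22.9, q = 278.4. (Wedge: pb − ps = 17.5.)
The less price-elastic side of the market bears the larger share of a per-unit tax.

Consumers pay 40.4; suppliers receive 22.9; quantity = 278.4.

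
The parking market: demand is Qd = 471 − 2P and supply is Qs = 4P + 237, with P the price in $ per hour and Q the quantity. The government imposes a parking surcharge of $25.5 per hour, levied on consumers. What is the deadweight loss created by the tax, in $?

Before the tax: set 471 − 2P = 4P + 237 → P* = $39, Q* = 393.
With the tax collected from consumers, demand (in seller-price terms) shifts: Qd = 471 − 2(P + 25.5).
New equilibrium: consumers pay $56, producers receive $30.5, Q = 359. (Wedge: Pb − Ps = 25.5.)
Quantity falls by |ΔQ| = |393 − 359| = 34.
DWL = ½ · t · |ΔQ| = ½ · 25.5 · 34 = $433.5.

Deadweight loss = $433.5.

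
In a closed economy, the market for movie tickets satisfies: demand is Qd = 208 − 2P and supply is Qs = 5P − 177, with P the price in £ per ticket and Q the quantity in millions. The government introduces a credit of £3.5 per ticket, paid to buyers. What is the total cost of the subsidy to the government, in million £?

Government outlay = £360.5 million.

Before the subsidy: set 208 − 2P = 5P − 177 → P* = £55, Q* = 98.
With a per-unit subsidy paid to buyers, each effectively pays P − 3.5, so demand becomes Qd = 208 − 2(P − 3.5).
New equilibrium: buyers pay £52.5, sellers receive £56, Q = 103. (Wedge: Pb − Ps = −3.5.)
Outlay = t · Q = 3.5 · 103 = £360.5.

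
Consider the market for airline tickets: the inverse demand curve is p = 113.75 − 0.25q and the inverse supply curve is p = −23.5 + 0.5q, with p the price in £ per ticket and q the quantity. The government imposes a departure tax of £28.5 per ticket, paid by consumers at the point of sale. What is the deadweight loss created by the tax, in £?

Deadweight loss = £541.5.

Rewrite in direct form: qd = 455 − 4p and qs = 2p + 47.
Before the tax: set 455 − 4p = 2p + 47 → p* = £68, q* = 183.
With the tax collected from consumers, demand (in seller-price terms) shifts: qd = 455 − 4(p + 28.5).
Solving gives q = 145 with consumers paying £77.5 and producers receiving £49 (the £28.5 wedge).
Quantity falls by |ΔQ| = |183 − 145| = 38.
DWL = ½ · t · |ΔQ| = ½ · 28.5 · 38 = £541.5.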